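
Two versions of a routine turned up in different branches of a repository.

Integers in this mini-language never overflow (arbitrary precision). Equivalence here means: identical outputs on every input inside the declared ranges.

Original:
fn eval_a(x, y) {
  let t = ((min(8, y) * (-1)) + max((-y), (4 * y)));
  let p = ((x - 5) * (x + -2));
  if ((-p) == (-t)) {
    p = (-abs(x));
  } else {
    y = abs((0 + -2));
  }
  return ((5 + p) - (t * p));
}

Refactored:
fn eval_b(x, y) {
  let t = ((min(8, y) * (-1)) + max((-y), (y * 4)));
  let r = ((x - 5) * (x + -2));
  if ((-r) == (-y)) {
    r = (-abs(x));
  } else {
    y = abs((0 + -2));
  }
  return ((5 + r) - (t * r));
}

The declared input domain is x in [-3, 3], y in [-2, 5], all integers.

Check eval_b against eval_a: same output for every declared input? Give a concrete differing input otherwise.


Consider the input x=1, y=-2.
eval_a: t becomes 4; next p becomes 4; next ((-p) == (-t)) evaluates to true; next p becomes -1; next final value 8
eval_b: t becomes 4; next r becomes 4; next ((-r) == (-y)) evaluates to false; next y becomes 2; next final value -7
8 != -7, so the rewrite changes behavior.
verdict: not equivalent; witness: x=1, y=-2


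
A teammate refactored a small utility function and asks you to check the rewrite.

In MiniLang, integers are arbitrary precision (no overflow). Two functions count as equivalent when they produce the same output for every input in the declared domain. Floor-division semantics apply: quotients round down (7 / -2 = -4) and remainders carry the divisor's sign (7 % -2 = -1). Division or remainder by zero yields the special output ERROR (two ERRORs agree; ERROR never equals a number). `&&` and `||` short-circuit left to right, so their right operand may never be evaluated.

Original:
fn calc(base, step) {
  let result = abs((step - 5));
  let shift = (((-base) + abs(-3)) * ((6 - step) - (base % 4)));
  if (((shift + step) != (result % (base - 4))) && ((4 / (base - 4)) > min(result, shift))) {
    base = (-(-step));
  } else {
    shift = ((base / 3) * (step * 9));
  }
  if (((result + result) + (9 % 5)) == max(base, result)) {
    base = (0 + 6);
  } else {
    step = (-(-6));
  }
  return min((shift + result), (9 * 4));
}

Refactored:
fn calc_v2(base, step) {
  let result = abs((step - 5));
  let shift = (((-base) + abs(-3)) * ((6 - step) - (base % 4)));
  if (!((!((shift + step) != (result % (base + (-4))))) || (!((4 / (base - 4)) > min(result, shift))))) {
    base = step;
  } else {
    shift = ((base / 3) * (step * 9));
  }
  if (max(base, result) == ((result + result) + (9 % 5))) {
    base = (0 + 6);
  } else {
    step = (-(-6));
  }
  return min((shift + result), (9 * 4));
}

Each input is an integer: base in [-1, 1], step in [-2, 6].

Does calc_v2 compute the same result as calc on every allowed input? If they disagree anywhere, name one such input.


Behavior is preserved: although arithmetic usage differs; also boolean connective usage differs, the outputs never diverge.
As a probe, take base=1, step=-2: calc runs result = 7; shift = 14; (((shift + step) != (result % (base - 4))) && ((4 / (base - 4)) > min(result, shift))) -> false; shift = 0; (((result + result) + (9 % 5)) == max(base, result)) -> false; step = 6; return 7; calc_v2 runs result = 7; shift = 14; (!((!((shift + step) != (result % (base + (-4))))) || (!((4 / (base - 4)) > min(result, shift))))) -> false; shift = 0; (max(base, result) == ((result + result) + (9 % 5))) -> false; step = 6; return 7; both end at 7.
Across all 27 domain points the two functions coincide.
verdict: equivalent


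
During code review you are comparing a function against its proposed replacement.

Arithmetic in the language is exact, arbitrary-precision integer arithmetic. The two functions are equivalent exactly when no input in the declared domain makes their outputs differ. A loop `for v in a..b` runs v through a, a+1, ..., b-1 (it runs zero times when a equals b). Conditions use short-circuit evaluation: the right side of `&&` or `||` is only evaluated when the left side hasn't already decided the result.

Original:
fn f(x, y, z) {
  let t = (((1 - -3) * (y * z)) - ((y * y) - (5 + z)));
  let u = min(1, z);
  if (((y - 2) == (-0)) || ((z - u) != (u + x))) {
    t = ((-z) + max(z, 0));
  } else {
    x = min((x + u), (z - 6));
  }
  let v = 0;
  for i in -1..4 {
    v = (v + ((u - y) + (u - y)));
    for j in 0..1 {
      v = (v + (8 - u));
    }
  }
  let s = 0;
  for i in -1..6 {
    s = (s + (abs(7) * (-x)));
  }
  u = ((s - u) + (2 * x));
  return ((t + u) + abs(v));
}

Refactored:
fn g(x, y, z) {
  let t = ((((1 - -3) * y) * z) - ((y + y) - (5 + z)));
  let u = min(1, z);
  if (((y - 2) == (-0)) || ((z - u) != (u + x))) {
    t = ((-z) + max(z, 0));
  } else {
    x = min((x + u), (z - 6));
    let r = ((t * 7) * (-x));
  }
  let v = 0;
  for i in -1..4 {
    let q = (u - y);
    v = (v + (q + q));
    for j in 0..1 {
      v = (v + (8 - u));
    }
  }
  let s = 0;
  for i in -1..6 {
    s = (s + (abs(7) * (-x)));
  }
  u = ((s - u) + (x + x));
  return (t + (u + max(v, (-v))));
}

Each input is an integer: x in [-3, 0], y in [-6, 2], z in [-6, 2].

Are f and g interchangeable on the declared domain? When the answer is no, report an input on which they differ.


There is a counterexample at x=-1, y=-6, z=1: 285 on one side, 333 on the other.
f: t=-54, then u=1, then (((y - 2) == (-0)) || ((z - u) != (u + x))) is false, then x=-5, then v=0, then (i=-1), then v=14, then (j=0), then v=21, then (i=0), then v=35, then (j=0), then v=42, then (i=1), then v=56, then (j=0), then v=63, then (i=2), then v=77, then (j=0), then v=84, then (i=3), then v=98, then (j=0), then v=105, then s=0, then (i=-1), then s=35, then (i=0), then s=70, then (i=1), then s=105, then (i=2), then s=140, then (i=3), then s=175, then (i=4), then s=210, then (i=5), then s=245, then u=234, then returns 285
g: t=-6, then u=1, then (((y - 2) == (-0)) || ((z - u) != (u + x))) is false, then x=-5, then r=-210, then v=0, then (i=-1), then q=7, then v=14, then (j=0), then v=21, then (i=0), then q=7, then v=35, then (j=0), then v=42, then (i=1), then q=7, then v=56, then (j=0), then v=63, then (i=2), then q=7, then v=77, then (j=0), then v=84, then (i=3), then q=7, then v=98, then (j=0), then v=105, then s=0, then (i=-1), then s=35, then (i=0), then s=70, then (i=1), then s=105, then (i=2), then s=140, then (i=3), then s=175, then (i=4), then s=210, then (i=5), then s=245, then u=234, then returns 333
verdict: not equivalent; witness: x=-1, y=-6, z=1


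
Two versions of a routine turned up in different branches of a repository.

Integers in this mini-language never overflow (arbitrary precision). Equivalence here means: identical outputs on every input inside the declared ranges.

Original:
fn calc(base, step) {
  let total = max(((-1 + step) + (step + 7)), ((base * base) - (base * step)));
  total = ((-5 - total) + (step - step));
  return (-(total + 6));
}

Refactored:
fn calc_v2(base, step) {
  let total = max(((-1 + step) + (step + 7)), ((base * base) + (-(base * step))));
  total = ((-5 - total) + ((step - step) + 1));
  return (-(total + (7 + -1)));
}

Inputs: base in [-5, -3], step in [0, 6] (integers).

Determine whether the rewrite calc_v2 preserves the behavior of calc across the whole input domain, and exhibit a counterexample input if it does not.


Evaluate both at base=-5, step=0.
calc: total becomes 25; next total becomes -30; next final value 24
calc_v2: total becomes 25; next total becomes -29; next final value 23
24 vs 23 — the two versions disagree here.
verdict: not equivalent; witness: base=-5, step=0


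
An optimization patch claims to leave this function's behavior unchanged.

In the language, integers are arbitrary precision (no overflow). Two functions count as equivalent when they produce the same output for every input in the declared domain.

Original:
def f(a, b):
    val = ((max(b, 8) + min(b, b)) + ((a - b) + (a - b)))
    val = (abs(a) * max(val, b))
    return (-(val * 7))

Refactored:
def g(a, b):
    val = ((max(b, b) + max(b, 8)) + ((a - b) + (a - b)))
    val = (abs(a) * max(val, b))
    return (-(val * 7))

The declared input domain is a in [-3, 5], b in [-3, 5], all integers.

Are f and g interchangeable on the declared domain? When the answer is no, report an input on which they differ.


The edit looks behavioral (`min(b, b)` became `max(b, b)`), but over these ranges it never changes the outcome.
Spot check at a=2, b=-1 — f: val = 13; val = 26; return -182. g: val = 13; val = 26; return -182. Both give -182.
Across all 81 domain points the two functions coincide.
verdict: equivalent


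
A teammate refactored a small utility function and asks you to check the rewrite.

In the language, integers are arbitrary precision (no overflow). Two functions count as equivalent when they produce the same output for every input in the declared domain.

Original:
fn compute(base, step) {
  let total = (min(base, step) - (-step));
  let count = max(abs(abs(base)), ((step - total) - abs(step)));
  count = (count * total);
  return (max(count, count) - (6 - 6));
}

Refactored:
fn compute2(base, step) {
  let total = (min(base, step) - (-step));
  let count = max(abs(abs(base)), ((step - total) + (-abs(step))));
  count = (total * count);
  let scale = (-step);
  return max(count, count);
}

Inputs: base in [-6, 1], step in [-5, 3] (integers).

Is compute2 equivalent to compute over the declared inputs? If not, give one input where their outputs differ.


The two are interchangeable: local variable names differ; also constant usage differs; also statement counts differ; also arithmetic usage differs, and every declared input agrees.
As a probe, take base=-5, step=3: compute runs total=-2, then count=5, then count=-10, then returns -10; compute2 runs total=-2, then count=5, then count=-10, then scale=-3, then returns -10; both end at -10.
Sweeping the whole domain (72 inputs) finds no disagreement.
verdict: equivalent


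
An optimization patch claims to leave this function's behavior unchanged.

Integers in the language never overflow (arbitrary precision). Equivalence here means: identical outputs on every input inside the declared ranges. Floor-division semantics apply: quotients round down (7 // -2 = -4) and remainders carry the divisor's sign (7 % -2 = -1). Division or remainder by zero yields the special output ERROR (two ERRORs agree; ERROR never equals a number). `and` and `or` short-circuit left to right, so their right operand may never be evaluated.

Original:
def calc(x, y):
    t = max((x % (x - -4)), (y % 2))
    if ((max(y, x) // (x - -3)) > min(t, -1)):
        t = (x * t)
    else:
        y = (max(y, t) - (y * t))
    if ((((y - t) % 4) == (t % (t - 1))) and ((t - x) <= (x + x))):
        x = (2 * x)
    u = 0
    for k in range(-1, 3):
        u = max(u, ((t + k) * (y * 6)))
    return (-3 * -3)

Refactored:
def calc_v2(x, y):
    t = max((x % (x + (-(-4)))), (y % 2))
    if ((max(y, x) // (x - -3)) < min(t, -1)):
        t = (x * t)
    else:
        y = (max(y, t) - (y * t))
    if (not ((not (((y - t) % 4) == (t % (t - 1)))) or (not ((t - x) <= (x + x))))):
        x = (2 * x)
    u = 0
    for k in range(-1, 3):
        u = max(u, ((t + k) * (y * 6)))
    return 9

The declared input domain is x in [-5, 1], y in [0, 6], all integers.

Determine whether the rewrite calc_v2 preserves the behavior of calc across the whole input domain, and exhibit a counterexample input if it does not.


Consider the input x=-5, y=3.
calc: t = 1; ((max(y, x) // (x - -3)) > min(t, -1)) -> false; y = 0; division by zero -> ERROR
calc_v2: t = 1; ((max(y, x) // (x - -3)) < min(t, -1)) -> true; t = -5; (not ((not (((y - t) % 4) == (t % (t - 1)))) or (not ((t - x) <= (x + x))))) -> false; u = 0; [k=-1]; u = 0; [k=0]; u = 0; [k=1]; u = 0; [k=2]; u = 0; return 9
ERROR and 9 differ, so these are not the same function on this domain.
verdict: not equivalent; witness: x=-5, y=3


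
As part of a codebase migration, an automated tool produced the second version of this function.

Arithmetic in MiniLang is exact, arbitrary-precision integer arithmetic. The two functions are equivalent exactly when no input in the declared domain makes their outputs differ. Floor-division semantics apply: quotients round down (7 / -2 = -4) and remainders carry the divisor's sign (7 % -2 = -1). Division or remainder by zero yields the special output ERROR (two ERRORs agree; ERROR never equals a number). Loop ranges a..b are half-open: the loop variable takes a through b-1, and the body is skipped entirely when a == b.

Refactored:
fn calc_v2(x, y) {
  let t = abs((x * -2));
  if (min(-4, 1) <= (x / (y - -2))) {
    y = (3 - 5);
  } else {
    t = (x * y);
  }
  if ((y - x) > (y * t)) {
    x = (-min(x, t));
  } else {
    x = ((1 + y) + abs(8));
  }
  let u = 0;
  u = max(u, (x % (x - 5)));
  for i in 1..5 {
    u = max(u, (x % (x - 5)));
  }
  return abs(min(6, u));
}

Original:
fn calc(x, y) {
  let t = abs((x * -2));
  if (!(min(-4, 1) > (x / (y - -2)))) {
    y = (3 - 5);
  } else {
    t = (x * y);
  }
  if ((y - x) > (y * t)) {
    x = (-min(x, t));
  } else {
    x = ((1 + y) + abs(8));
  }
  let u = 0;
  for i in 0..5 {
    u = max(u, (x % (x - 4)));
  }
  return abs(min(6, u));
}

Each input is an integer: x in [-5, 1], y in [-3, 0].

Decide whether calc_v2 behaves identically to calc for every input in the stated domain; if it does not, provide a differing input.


The rewrite breaks on x=-5, y=-3, where the results are 0 and ERROR.
calc: t=10, then (!(min(-4, 1) > (x / (y - -2)))) is true, then y=-2, then ((y - x) > (y * t)) is true, then x=5, then u=0, then (i=0), then u=0, then (i=1), then u=0, then (i=2), then u=0, then (i=3), then u=0, then (i=4), then u=0, then returns 0
calc_v2: t=10, then (min(-4, 1) <= (x / (y - -2))) is true, then y=-2, then ((y - x) > (y * t)) is true, then x=5, then u=0, then a zero divisor aborts: ERROR
verdict: not equivalent; witness: x=-5, y=-3


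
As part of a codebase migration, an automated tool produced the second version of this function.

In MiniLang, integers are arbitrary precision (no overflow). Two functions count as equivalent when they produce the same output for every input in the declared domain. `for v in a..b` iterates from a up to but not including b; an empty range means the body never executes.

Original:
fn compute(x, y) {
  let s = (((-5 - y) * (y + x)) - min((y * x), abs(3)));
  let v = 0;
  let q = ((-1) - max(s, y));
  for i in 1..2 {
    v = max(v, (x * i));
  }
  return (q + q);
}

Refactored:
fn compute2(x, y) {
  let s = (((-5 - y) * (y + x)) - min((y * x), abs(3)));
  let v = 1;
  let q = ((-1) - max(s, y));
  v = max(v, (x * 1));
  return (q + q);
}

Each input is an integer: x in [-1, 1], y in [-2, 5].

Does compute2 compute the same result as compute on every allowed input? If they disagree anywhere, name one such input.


The suspicious edit (`0` became `1`) never changes the result for any input inside the declared domain; all 24 inputs agree.
verdict: equivalent


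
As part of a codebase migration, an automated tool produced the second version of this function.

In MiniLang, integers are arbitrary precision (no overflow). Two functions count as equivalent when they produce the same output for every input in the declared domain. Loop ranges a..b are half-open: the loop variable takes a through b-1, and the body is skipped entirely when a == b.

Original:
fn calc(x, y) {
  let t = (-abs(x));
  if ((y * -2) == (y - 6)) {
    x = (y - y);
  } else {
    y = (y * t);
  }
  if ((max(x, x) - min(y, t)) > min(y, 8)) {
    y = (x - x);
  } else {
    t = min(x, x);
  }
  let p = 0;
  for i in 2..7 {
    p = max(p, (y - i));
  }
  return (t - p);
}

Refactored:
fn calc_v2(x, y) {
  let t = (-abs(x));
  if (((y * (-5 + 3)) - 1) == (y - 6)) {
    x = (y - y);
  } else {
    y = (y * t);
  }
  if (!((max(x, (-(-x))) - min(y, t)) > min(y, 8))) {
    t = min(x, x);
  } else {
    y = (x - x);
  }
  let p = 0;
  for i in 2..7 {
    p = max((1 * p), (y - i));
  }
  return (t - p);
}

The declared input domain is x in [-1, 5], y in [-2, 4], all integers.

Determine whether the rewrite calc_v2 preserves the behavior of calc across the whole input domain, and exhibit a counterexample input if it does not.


Not equivalent: x=-1, y=2 separates them (0 vs -1).
calc: t := -1 | ((y * -2) == (y - 6)): true | x := 0 | ((max(x, x) - min(y, t)) > min(y, 8)): false | t := 0 | p := 0 | iter i=2: | p := 0 | iter i=3: | p := 0 | iter i=4: | p := 0 | iter i=5: | p := 0 | iter i=6: | p := 0 | result 0
calc_v2: t := -1 | (((y * (-5 + 3)) - 1) == (y - 6)): false | y := -2 | (!((max(x, (-(-x))) - min(y, t)) > min(y, 8))): false | y := 0 | p := 0 | iter i=2: | p := 0 | iter i=3: | p := 0 | iter i=4: | p := 0 | iter i=5: | p := 0 | iter i=6: | p := 0 | result -1
verdict: not equivalent; witness: x=-1, y=2


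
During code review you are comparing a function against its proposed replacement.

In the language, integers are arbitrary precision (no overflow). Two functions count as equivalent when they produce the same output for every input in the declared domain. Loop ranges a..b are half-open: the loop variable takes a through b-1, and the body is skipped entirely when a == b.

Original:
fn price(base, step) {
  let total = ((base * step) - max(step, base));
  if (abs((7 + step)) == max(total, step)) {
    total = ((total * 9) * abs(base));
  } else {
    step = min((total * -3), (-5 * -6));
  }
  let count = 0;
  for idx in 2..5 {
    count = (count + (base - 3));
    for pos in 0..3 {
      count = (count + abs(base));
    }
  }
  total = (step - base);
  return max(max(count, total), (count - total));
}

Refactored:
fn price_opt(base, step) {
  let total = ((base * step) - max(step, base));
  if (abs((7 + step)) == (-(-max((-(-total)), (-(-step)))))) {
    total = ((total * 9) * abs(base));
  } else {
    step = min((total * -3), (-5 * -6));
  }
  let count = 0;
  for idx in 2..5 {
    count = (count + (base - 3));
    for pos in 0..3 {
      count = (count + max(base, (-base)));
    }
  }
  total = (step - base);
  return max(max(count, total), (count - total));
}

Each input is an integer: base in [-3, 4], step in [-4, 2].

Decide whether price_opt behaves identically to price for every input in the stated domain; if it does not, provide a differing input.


Behavior is preserved: although min/max/abs usage differs, the outputs never diverge.
One worked example (base=-2, step=0) — price: total becomes 0; next (abs((7 + step)) == max(total, step)) evaluates to false; next step becomes 0; next count becomes 0; next at idx=2:; next count becomes -5; next at pos=0:; next count becomes -3; next at pos=1:; next count becomes -1; next at pos=2:; next count becomes 1; next at idx=3:; next count becomes -4; next at pos=0:; next count becomes -2; next at pos=1:; next count becomes 0; next at pos=2:; next count becomes 2; next at idx=4:; next count becomes -3; next at pos=0:; next count becomes -1; next at pos=1:; next count becomes 1; next at pos=2:; next count becomes 3; next total becomes 2; next final value 3; price_opt: total becomes 0; next (abs((7 + step)) == (-(-max((-(-total)), (-(-step)))))) evaluates to false; next step becomes 0; next count becomes 0; next at idx=2:; next count becomes -5; next at pos=0:; next count becomes -3; next at pos=1:; next count becomes -1; next at pos=2:; next count becomes 1; next at idx=3:; next count becomes -4; next at pos=0:; next count becomes -2; next at pos=1:; next count becomes 0; next at pos=2:; next count becomes 2; next at idx=4:; next count becomes -3; next at pos=0:; next count becomes -1; next at pos=1:; next count becomes 1; next at pos=2:; next count becomes 3; next total becomes 2; next final value 3; agreement on 3.
Checked all 56 inputs in the declared domain: the outputs agree on every one.
verdict: equivalent


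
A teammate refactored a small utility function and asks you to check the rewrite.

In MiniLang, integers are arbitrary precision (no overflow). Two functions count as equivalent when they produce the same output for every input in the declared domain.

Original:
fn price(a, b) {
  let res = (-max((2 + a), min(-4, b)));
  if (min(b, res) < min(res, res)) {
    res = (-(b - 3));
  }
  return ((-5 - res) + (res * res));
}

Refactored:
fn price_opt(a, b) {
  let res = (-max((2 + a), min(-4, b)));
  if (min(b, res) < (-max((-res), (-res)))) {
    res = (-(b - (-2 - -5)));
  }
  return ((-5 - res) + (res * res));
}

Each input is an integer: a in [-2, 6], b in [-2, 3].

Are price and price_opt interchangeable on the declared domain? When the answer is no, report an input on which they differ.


Comparing the listings, the differences include: constant usage differs; min/max/abs usage differs; arithmetic usage differs.
As a probe, take a=4, b=-2: price runs res becomes -6; next (min(b, res) < min(res, res)) evaluates to false; next final value 37; price_opt runs res becomes -6; next (min(b, res) < (-max((-res), (-res)))) evaluates to false; next final value 37; both end at 37.
An exhaustive pass over the 54 declared inputs shows identical outputs.
verdict: equivalent


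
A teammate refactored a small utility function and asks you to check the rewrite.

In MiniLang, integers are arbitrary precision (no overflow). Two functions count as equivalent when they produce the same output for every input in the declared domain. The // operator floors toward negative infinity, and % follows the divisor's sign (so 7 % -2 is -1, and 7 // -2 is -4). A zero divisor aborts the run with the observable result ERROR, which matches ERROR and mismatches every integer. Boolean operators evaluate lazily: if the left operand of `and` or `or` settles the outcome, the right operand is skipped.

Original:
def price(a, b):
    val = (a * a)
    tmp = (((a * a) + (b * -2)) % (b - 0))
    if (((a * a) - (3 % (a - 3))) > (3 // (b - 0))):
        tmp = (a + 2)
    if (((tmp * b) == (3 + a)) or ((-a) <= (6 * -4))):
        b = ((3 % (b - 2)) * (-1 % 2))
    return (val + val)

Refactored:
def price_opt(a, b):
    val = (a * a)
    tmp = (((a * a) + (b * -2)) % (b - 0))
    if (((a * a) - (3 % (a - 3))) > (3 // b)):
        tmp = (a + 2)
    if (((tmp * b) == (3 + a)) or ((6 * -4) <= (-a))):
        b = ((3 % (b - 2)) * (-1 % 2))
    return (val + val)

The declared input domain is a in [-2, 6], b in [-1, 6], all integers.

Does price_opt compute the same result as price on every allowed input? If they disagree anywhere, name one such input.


Run the pair on a=-2, b=2.
price: val := 4 | tmp := 0 | (((a * a) - (3 % (a - 3))) > (3 // (b - 0))): true | tmp := 0 | (((tmp * b) == (3 + a)) or ((-a) <= (6 * -4))): false | result 8
price_opt: val := 4 | tmp := 0 | (((a * a) - (3 % (a - 3))) > (3 // b)): true | tmp := 0 | (((tmp * b) == (3 + a)) or ((6 * -4) <= (-a))): true | divide-by-zero, output ERROR
8 != ERROR, so the rewrite changes behavior.
verdict: not equivalent; witness: a=-2, b=2


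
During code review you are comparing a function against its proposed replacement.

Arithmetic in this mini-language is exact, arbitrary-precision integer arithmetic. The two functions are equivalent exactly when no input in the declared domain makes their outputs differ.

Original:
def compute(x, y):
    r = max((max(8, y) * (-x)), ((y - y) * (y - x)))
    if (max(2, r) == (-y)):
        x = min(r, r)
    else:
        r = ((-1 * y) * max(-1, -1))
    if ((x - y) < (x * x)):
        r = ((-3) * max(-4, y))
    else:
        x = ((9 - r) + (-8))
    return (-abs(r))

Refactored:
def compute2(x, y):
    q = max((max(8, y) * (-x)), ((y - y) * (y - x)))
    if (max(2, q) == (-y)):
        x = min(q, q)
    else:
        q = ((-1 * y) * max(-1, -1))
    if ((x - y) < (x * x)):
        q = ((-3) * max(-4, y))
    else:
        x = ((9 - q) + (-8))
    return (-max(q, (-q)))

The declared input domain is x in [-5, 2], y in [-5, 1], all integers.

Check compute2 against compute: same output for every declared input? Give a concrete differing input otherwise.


The two versions differ — the changes include local variable names differ; and min/max/abs usage differs.
One worked example (x=0, y=-2) — compute: r := 0 | (max(2, r) == (-y)): true | x := 0 | ((x - y) < (x * x)): false | x := 1 | result 0; compute2: q := 0 | (max(2, q) == (-y)): true | x := 0 | ((x - y) < (x * x)): false | x := 1 | result 0; agreement on 0.
Every one of the 56 inputs gives matching results.
verdict: equivalent


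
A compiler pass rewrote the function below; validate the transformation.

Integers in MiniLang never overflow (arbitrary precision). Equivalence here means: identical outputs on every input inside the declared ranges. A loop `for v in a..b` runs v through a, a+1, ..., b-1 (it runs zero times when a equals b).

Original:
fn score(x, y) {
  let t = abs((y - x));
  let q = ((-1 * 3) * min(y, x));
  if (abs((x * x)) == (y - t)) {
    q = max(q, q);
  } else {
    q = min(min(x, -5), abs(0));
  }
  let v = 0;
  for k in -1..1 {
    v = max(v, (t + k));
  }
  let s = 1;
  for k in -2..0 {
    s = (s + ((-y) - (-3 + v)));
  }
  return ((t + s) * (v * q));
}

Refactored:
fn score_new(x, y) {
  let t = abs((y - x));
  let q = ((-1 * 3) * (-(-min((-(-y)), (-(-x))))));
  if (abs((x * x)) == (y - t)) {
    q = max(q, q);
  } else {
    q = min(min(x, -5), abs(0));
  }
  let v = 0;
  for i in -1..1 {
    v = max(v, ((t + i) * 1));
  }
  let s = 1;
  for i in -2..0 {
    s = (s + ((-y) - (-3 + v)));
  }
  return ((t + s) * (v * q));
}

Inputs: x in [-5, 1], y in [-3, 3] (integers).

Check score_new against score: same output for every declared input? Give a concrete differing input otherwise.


Although constant usage differs; local variable names differ; arithmetic usage differs, 49/49 inputs agree.
verdict: equivalent


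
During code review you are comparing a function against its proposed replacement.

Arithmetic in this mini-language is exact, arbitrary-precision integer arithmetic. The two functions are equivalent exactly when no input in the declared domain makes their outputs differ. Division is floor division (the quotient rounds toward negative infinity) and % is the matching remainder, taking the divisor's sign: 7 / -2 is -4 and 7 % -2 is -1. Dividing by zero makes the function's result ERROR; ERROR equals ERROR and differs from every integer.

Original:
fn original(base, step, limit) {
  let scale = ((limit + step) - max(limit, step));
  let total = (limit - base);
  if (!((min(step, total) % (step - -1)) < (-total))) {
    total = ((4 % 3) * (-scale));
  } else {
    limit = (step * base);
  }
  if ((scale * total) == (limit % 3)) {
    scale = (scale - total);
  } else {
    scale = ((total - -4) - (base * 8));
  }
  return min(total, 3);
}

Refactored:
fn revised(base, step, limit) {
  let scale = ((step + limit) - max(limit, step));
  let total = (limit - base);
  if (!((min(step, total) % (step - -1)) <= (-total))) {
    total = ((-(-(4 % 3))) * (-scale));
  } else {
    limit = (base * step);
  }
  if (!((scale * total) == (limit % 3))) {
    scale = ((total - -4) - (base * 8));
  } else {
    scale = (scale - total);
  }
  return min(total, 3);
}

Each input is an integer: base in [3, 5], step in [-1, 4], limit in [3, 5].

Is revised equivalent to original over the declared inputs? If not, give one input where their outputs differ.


Take base=3, step=1, limit=3.
original: scale = 1; total = 0; (!((min(step, total) % (step - -1)) < (-total))) -> true; total = -1; ((scale * total) == (limit % 3)) -> false; scale = -21; return -1
revised: scale = 1; total = 0; (!((min(step, total) % (step - -1)) <= (-total))) -> false; limit = 3; (!((scale * total) == (limit % 3))) -> false; scale = 1; return 0
-1 against 0: the behavior changed.
verdict: not equivalent; witness: base=3, step=1, limit=3


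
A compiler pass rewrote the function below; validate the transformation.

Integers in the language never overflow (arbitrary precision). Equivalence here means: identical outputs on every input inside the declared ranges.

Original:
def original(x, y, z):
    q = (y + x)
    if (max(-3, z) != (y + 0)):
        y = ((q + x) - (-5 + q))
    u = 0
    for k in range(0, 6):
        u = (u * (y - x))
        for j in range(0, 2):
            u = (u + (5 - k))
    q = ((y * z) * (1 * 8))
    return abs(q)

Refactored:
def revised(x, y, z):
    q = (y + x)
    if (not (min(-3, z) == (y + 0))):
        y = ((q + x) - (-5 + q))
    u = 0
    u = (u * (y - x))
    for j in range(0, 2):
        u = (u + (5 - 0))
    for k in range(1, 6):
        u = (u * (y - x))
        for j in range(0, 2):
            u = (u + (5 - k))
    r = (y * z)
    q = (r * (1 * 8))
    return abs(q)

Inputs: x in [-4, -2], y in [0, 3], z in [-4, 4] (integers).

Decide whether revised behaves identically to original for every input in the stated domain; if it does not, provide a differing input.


Not equivalent: x=-4, y=2, z=2 separates them (32 vs 16).
original: q becomes -2; next (max(-3, z) != (y + 0)) evaluates to false; next u becomes 0; next at k=0:; next u becomes 0; next at j=0:; next u becomes 5; next at j=1:; next u becomes 10; next at k=1:; next u becomes 60; next at j=0:; next u becomes 64; next at j=1:; next u becomes 68; next at k=2:; next u becomes 408; next at j=0:; next u becomes 411; next at j=1:; next u becomes 414; next at k=3:; next u becomes 2484; next at j=0:; next u becomes 2486; next at j=1:; next u becomes 2488; next at k=4:; next u becomes 14928; next at j=0:; next u becomes 14929; next at j=1:; next u becomes 14930; next at k=5:; next u becomes 89580; next at j=0:; next u becomes 89580; next at j=1:; next u becomes 89580; next q becomes 32; next final value 32
revised: q becomes -2; next (not (min(-3, z) == (y + 0))) evaluates to true; next y becomes 1; next u becomes 0; next u becomes 0; next at j=0:; next u becomes 5; next at j=1:; next u becomes 10; next at k=1:; next u becomes 50; next at j=0:; next u becomes 54; next at j=1:; next u becomes 58; next at k=2:; next u becomes 290; next at j=0:; next u becomes 293; next at j=1:; next u becomes 296; next at k=3:; next u becomes 1480; next at j=0:; next u becomes 1482; next at j=1:; next u becomes 1484; next at k=4:; next u becomes 7420; next at j=0:; next u becomes 7421; next at j=1:; next u becomes 7422; next at k=5:; next u becomes 37110; next at j=0:; next u becomes 37110; next at j=1:; next u becomes 37110; next r becomes 2; next q becomes 16; next final value 16
verdict: not equivalent; witness: x=-4, y=2, z=2


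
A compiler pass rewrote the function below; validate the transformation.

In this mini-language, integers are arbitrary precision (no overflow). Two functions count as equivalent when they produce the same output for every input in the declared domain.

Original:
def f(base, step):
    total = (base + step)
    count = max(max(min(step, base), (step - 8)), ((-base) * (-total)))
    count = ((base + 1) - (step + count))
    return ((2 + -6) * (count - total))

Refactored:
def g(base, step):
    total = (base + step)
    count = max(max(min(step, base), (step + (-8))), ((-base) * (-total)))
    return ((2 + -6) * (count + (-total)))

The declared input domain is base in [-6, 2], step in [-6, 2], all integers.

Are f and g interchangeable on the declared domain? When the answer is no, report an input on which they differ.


The rewrite breaks on base=-6, step=-6, where the results are 236 and -336.
f: total=-12, then count=72, then count=-71, then returns 236
g: total=-12, then count=72, then returns -336
verdict: not equivalent; witness: base=-6, step=-6


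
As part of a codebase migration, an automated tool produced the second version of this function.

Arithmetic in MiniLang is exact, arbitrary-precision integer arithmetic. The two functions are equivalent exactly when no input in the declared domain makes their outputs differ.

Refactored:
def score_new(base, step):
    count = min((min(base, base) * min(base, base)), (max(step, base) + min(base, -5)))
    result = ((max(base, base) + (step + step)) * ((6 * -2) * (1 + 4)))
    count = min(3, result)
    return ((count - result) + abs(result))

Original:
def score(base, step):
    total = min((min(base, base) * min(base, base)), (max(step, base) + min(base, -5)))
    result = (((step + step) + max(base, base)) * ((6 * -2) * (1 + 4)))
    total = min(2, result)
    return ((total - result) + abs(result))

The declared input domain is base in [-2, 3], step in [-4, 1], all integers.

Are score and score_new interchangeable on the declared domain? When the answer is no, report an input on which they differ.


The rewrite breaks on base=-2, step=-4, where the results are 2 and 3.
score: total becomes -7; next result becomes 600; next total becomes 2; next final value 2
score_new: count becomes -7; next result becomes 600; next count becomes 3; next final value 3
verdict: not equivalent; witness: base=-2, step=-4


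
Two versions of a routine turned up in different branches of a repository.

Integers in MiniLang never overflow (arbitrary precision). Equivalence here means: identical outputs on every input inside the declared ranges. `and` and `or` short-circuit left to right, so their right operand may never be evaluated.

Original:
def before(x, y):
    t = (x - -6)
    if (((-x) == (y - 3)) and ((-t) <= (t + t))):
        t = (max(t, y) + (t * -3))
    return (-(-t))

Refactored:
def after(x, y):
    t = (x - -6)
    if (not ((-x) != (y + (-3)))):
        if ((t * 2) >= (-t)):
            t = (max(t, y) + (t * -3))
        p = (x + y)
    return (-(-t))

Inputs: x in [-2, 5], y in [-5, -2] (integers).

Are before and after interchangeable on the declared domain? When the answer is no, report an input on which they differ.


This is a faithful refactor — constant usage differs; and local variable names differ; and arithmetic usage differs; and boolean connective usage differs; and branching structure differs; and statement counts differ; and comparison usage differs, but the computed results match everywhere.
Tracing x=2, y=-2: before: t=8, then (((-x) == (y - 3)) and ((-t) <= (t + t))) is false, then returns 8 | after: t=8, then (not ((-x) != (y + (-3)))) is false, then returns 8 — matching result 8.
Checked all 32 inputs in the declared domain: the outputs agree on every one.
verdict: equivalent


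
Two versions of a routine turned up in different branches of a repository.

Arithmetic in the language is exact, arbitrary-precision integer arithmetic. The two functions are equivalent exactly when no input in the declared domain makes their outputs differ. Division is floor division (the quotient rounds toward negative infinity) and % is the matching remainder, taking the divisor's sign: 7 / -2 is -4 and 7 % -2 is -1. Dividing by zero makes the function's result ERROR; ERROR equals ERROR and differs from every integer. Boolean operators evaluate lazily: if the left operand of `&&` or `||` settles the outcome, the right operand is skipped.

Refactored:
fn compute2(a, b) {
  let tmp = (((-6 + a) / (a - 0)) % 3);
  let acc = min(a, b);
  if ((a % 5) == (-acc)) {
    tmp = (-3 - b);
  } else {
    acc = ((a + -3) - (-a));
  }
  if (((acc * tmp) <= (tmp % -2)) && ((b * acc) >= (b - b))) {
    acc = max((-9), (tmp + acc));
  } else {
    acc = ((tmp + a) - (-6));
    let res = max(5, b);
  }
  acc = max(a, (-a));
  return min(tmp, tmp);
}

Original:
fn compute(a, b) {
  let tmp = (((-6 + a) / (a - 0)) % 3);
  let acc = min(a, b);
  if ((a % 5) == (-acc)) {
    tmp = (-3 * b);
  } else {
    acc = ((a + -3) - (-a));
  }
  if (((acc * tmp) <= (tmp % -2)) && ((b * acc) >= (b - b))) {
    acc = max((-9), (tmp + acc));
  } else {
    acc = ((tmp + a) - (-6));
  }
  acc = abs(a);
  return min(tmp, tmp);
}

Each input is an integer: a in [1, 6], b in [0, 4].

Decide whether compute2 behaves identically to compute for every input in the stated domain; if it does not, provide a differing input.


a=5, b=0 yields 0 from compute but -3 from compute2.
verdict: not equivalent; witness: a=5, b=0


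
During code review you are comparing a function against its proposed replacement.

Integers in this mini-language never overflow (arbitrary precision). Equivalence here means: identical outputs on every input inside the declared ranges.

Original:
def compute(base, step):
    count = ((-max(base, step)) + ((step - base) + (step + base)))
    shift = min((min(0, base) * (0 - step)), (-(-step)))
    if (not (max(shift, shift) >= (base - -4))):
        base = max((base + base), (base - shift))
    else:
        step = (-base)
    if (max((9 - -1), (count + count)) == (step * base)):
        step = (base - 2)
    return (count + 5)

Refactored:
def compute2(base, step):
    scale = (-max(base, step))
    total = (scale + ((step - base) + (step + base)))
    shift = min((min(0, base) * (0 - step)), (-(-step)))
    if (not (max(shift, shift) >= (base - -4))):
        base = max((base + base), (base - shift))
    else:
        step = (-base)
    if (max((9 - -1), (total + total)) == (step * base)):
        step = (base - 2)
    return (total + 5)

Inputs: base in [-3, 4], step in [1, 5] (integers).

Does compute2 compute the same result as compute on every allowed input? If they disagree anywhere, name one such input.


Although local variable names differ; statement counts differ, 40/40 inputs agree.
verdict: equivalent


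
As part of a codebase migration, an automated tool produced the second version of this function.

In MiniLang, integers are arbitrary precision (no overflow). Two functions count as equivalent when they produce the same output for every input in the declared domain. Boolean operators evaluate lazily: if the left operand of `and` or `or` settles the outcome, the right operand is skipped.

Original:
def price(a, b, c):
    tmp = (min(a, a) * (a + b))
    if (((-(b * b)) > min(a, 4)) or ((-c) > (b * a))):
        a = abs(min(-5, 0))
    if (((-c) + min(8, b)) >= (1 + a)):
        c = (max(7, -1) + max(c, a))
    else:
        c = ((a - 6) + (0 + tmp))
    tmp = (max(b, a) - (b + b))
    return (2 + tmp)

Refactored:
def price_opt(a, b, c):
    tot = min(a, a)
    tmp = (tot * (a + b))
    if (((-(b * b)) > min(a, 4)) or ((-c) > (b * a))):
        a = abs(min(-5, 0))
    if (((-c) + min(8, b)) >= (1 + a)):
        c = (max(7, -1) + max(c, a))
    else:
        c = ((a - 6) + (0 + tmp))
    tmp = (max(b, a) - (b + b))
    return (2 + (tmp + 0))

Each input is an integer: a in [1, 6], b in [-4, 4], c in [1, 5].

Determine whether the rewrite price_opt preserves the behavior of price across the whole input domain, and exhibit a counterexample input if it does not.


Side by side, the visible changes include: constant usage differs, arithmetic usage differs, local variable names differ, statement counts differ.
As a probe, take a=2, b=1, c=3: price runs tmp=6, then (((-(b * b)) > min(a, 4)) or ((-c) > (b * a))) is false, then (((-c) + min(8, b)) >= (1 + a)) is false, then c=2, then tmp=0, then returns 2; price_opt runs tot=2, then tmp=6, then (((-(b * b)) > min(a, 4)) or ((-c) > (b * a))) is false, then (((-c) + min(8, b)) >= (1 + a)) is false, then c=2, then tmp=0, then returns 2; both end at 2.
Every one of the 270 inputs gives matching results.
verdict: equivalent


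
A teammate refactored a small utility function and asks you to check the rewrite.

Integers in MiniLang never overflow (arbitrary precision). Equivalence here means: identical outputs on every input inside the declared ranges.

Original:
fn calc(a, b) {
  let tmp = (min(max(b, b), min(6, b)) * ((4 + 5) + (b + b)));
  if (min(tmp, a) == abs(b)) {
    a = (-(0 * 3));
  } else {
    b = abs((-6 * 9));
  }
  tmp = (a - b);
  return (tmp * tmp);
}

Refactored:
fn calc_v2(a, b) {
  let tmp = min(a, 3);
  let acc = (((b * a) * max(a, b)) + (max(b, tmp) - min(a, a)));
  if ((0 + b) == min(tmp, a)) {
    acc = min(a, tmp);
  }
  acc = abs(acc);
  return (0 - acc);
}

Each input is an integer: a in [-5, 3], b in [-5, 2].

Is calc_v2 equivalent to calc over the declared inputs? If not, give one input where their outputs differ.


The rewrite breaks on a=-5, b=-5, where the results are 3481 and -5.
calc: tmp = 5; (min(tmp, a) == abs(b)) -> false; b = 54; tmp = -59; return 3481
calc_v2: tmp = -5; acc = -125; ((0 + b) == min(tmp, a)) -> true; acc = -5; acc = 5; return -5
verdict: not equivalent; witness: a=-5, b=-5


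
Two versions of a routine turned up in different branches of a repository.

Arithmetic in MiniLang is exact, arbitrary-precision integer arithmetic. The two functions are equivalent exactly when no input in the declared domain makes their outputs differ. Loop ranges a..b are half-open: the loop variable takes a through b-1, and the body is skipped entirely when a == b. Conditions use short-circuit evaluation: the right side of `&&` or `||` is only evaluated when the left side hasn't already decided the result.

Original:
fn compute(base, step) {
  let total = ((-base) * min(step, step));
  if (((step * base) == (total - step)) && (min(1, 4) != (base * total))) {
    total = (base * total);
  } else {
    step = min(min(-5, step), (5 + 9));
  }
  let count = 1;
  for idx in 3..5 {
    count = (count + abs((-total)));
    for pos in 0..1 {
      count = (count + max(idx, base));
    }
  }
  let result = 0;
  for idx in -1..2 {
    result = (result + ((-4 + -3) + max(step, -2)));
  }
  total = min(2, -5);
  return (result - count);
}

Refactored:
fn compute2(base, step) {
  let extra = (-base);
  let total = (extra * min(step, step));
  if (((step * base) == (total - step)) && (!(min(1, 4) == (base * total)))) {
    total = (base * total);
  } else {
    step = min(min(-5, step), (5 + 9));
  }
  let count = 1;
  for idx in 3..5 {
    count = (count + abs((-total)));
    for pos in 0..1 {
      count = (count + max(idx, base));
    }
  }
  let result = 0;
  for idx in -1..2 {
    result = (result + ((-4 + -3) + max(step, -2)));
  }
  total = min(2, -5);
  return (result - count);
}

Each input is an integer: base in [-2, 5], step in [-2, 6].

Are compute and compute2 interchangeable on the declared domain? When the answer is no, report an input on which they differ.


Comparing the listings, the differences include: boolean connective usage differs; also local variable names differ; also comparison usage differs; also statement counts differ.
Tracing base=3, step=5: compute: total := -15 | (((step * base) == (total - step)) && (min(1, 4) != (base * total))): false | step := -5 | count := 1 | iter idx=3: | count := 16 | iter pos=0: | count := 19 | iter idx=4: | count := 34 | iter pos=0: | count := 38 | result := 0 | iter idx=-1: | result := -9 | iter idx=0: | result := -18 | iter idx=1: | result := -27 | total := -5 | result -65 | compute2: extra := -3 | total := -15 | (((step * base) == (total - step)) && (!(min(1, 4) == (base * total)))): false | step := -5 | count := 1 | iter idx=3: | count := 16 | iter pos=0: | count := 19 | iter idx=4: | count := 34 | iter pos=0: | count := 38 | result := 0 | iter idx=-1: | result := -9 | iter idx=0: | result := -18 | iter idx=1: | result := -27 | total := -5 | result -65 — matching result -65.
Sweeping the whole domain (72 inputs) finds no disagreement.
verdict: equivalent
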